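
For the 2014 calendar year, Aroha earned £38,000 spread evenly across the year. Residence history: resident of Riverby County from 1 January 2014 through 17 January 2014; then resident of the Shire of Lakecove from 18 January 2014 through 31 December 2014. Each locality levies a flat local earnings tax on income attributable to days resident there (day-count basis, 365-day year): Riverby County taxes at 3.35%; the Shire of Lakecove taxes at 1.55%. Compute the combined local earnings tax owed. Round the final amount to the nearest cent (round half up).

Riverby County, 1 January – 17 January 2014: 17 days → £38,000 × 3.35% × 17/365 = £59.2904
The Shire of Lakecove, 18 January – 31 December 2014: 348 days → £38,000 × 1.55% × 348/365 = £561.5671
Total = £620.8575

£620.86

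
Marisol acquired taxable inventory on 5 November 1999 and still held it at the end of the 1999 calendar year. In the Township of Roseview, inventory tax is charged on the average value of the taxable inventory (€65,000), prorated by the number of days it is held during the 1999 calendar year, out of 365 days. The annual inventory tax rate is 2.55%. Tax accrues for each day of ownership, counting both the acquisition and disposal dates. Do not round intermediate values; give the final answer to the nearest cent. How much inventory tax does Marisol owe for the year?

€258.84

Days held (5 November – 31 December 1999): 57 out of 365
Tax = €65,000 × 2.55% × 57/365 = €258.8425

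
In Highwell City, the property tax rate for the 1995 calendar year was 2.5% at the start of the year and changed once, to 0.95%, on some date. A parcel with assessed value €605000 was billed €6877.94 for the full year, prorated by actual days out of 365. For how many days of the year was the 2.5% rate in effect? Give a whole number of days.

Let d = days at the first rate; then 365 − d days at the second rate.
€605000 × [2.5%·d + 0.95%·(365−d)] / 365 = €6877.94
Solving gives d = 44, so the new rate took effect on 14 February 1995.

44 days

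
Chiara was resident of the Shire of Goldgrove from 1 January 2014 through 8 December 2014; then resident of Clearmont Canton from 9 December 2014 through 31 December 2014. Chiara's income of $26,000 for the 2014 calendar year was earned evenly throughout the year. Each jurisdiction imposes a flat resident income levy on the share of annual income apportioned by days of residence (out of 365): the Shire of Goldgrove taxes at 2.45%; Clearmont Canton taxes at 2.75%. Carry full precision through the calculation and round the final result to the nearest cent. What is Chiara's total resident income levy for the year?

$641.92

The Shire of Goldgrove, 1 January – 8 December 2014: 342 days → $26,000 × 2.45% × 342/365 = $596.8603
Clearmont Canton, 9 December – 31 December 2014: 23 days → $26,000 × 2.75% × 23/365 = $45.0548
Total = $641.9151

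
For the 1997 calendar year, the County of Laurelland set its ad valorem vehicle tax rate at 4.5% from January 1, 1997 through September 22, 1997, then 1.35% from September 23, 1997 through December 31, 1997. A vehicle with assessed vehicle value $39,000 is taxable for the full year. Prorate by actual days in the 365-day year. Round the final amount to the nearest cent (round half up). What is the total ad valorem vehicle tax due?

January 1 – September 22, 1997: 265 days at 4.5% → $39,000 × 4.5% × 265/365 = $1,274.1781
September 23 – December 31, 1997: 100 days at 1.35% → $39,000 × 1.35% × 100/365 = $144.2466
Total = $1,418.4247

$1,418.42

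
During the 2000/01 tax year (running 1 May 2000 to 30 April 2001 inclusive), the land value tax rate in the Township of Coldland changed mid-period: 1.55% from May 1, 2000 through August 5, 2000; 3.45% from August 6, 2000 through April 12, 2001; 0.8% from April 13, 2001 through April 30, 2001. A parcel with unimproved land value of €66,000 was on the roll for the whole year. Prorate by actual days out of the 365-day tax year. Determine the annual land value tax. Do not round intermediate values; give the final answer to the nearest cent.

May 1 – August 5, 2000: 97 days at 1.55% → €66,000 × 1.55% × 97/365 = €271.8658
August 6, 2000 – April 12, 2001: 250 days at 3.45% → €66,000 × 3.45% × 250/365 = €1,559.5890
April 13 – April 30, 2001: 18 days at 0.8% → €66,000 × 0.8% × 18/365 = €26.0384
Total = €1,857.4932

€1,857.49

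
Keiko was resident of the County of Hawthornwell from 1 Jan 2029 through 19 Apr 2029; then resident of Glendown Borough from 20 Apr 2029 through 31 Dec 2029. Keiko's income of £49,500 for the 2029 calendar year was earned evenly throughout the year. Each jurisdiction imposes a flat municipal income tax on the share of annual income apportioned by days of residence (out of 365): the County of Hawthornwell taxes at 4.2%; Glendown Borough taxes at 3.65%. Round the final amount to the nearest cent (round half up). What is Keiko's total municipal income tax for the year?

£1,888.05

The County of Hawthornwell, 1 Jan – 19 Apr 2029: 109 days → £49,500 × 4.2% × 109/365 = £620.8521
Glendown Borough, 20 Apr – 31 Dec 2029: 256 days → £49,500 × 3.65% × 256/365 = £1,267.2000
Total = £1,888.0521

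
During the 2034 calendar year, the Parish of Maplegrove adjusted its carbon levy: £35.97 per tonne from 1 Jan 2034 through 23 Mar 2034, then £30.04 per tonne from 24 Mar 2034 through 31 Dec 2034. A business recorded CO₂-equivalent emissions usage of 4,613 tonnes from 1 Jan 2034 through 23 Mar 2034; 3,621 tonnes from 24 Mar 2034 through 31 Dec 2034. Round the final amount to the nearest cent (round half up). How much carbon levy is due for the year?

1 Jan – 23 Mar 2034: 4,613 tonnes at £35.97/tonne → £165929.61
24 Mar – 31 Dec 2034: 3,621 tonnes at £30.04/tonne → £108774.84

£274704.45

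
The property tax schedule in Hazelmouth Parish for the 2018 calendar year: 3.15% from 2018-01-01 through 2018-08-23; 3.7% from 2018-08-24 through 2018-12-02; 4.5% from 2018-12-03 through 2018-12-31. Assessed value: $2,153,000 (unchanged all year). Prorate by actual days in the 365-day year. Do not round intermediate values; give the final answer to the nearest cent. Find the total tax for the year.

$73,405.50

2018-01-01 to 2018-08-23: 235 days at 3.15% → $2,153,000 × 3.15% × 235/365 = $43,664.6096
2018-08-24 to 2018-12-02: 101 days at 3.7% → $2,153,000 × 3.7% × 101/365 = $22,043.1808
2018-12-03 to 2018-12-31: 29 days at 4.5% → $2,153,000 × 4.5% × 29/365 = $7,697.7123
Total = $73,405.5027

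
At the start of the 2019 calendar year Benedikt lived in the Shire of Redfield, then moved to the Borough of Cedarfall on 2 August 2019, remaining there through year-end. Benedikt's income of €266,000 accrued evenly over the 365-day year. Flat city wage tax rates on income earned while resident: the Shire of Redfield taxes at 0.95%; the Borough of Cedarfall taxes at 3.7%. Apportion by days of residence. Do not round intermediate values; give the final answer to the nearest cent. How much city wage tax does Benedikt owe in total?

€5,573.25

The Shire of Redfield, 1 January – 1 August 2019: 213 days → €266,000 × 0.95% × 213/365 = €1,474.6603
The Borough of Cedarfall, 2 August – 31 December 2019: 152 days → €266,000 × 3.7% × 152/365 = €4,098.5863
Total = €5,573.2466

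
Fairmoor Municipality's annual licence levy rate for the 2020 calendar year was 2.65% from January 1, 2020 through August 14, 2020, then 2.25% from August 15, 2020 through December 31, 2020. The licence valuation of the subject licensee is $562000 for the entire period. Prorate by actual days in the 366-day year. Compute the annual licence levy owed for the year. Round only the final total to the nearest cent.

January 1 – August 14, 2020: 227 days at 2.65% → $562000 × 2.65% × 227/366 = $9236.9153
August 15 – December 31, 2020: 139 days at 2.25% → $562000 × 2.25% × 139/366 = $4802.3361
Total = $14039.2514

$14039.25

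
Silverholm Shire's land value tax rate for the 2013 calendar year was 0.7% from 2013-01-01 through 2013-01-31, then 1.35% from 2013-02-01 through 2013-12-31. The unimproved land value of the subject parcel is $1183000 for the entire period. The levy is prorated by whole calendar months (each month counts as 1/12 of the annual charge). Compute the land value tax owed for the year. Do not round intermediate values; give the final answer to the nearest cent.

$15329.71

2013-01-01 to 2013-01-31: 1 month at 0.7% → $1183000 × 0.7% × 1/12 = $690.0833
2013-02-01 to 2013-12-31: 11 months at 1.35% → $1183000 × 1.35% × 11/12 = $14639.6250
Total = $15329.7083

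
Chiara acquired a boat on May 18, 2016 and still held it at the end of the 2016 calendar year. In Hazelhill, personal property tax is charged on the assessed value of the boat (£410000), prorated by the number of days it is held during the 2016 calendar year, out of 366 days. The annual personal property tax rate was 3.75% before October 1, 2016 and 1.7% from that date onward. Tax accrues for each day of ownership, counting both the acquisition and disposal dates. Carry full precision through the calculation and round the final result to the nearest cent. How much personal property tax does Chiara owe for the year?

May 18 – September 30, 2016: 136 days at 3.75% → £410000 × 3.75% × 136/366 = £5713.1148
October 1 – December 31, 2016: 92 days at 1.7% → £410000 × 1.7% × 92/366 = £1752.0219
Total = £7465.1366

£7465.14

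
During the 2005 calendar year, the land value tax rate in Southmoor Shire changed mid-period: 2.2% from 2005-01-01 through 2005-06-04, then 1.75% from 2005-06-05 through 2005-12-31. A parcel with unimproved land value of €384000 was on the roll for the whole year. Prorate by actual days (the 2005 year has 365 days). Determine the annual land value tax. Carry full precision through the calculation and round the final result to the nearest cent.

€7453.81

2005-01-01 to 2005-06-04: 155 days at 2.2% → €384000 × 2.2% × 155/365 = €3587.5068
2005-06-05 to 2005-12-31: 210 days at 1.75% → €384000 × 1.75% × 210/365 = €3866.3014
Total = €7453.8082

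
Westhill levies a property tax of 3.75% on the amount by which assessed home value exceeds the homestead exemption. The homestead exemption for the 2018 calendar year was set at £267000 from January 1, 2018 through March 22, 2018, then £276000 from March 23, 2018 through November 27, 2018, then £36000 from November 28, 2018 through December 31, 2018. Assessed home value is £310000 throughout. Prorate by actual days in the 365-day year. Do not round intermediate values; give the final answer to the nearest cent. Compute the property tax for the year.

January 1 – March 22, 2018: 81 days, exemption £267000 → (£310000 − £267000) × 3.75% × 81/365 = £357.8425
March 23 – November 27, 2018: 250 days, exemption £276000 → (£310000 − £276000) × 3.75% × 250/365 = £873.2877
November 28 – December 31, 2018: 34 days, exemption £36000 → (£310000 − £36000) × 3.75% × 34/365 = £957.1233
Total = £2188.2534

£2188.25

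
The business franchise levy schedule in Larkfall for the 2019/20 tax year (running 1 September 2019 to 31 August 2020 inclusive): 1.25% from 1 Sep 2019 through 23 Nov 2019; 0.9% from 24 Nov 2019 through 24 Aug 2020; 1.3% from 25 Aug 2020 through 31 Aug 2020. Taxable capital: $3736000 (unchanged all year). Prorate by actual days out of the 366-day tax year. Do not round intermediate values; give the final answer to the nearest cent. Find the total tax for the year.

$36910.86

1 Sep – 23 Nov 2019: 84 days at 1.25% → $3736000 × 1.25% × 84/366 = $10718.0328
24 Nov 2019 – 24 Aug 2020: 275 days at 0.9% → $3736000 × 0.9% × 275/366 = $25263.9344
25 Aug – 31 Aug 2020: 7 days at 1.3% → $3736000 × 1.3% × 7/366 = $928.8962
Total = $36910.8634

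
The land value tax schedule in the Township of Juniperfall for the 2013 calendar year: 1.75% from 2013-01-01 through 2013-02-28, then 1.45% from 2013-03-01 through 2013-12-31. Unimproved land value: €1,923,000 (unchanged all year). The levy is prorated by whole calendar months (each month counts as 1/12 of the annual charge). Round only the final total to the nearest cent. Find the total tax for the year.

2013-01-01 to 2013-02-28: 2 months at 1.75% → €1,923,000 × 1.75% × 2/12 = €5,608.7500
2013-03-01 to 2013-12-31: 10 months at 1.45% → €1,923,000 × 1.45% × 10/12 = €23,236.2500
Total = €28,845.0000

€28,845.00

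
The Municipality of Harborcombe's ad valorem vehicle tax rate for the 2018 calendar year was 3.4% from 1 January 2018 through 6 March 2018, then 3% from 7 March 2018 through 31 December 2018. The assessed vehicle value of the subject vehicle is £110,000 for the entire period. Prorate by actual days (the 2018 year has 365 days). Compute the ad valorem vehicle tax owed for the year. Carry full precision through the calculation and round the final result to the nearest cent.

£3,378.36

1 January – 6 March 2018: 65 days at 3.4% → £110,000 × 3.4% × 65/365 = £666.0274
7 March – 31 December 2018: 300 days at 3% → £110,000 × 3% × 300/365 = £2,712.3288
Total = £3,378.3562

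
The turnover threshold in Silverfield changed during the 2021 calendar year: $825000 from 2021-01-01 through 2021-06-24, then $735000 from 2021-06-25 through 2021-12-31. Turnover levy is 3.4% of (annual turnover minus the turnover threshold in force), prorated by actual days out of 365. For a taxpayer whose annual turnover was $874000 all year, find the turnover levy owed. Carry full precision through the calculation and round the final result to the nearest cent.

2021-01-01 to 2021-06-24: 175 days, exemption $825000 → ($874000 − $825000) × 3.4% × 175/365 = $798.7671
2021-06-25 to 2021-12-31: 190 days, exemption $735000 → ($874000 − $735000) × 3.4% × 190/365 = $2460.1096
Total = $3258.8767

$3258.88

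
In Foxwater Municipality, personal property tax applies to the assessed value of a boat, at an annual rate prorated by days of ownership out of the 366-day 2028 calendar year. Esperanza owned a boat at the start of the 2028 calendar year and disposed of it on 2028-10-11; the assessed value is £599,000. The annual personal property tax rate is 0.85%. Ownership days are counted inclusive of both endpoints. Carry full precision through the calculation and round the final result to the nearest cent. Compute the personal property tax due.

Days held (2028-01-01 to 2028-10-11): 285 out of 366
Tax = £599,000 × 0.85% × 285/366 = £3,964.6926

£3,964.69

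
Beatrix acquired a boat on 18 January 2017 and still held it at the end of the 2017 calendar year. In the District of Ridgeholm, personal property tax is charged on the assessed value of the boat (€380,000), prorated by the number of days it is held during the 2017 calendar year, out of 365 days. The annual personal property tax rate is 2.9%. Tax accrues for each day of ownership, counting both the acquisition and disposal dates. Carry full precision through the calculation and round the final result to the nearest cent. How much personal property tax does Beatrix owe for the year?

Days held (18 January – 31 December 2017): 348 out of 365
Tax = €380,000 × 2.9% × 348/365 = €10,506.7397

€10,506.74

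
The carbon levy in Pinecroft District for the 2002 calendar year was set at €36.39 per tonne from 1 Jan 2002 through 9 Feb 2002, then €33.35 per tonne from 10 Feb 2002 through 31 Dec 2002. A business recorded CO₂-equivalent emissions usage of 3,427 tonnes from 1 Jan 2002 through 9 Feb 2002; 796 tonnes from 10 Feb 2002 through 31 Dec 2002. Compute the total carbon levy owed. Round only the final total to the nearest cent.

€151,255.13

1 Jan – 9 Feb 2002: 3,427 tonnes at €36.39/tonne → €124,708.53
10 Feb – 31 Dec 2002: 796 tonnes at €33.35/tonne → €26,546.60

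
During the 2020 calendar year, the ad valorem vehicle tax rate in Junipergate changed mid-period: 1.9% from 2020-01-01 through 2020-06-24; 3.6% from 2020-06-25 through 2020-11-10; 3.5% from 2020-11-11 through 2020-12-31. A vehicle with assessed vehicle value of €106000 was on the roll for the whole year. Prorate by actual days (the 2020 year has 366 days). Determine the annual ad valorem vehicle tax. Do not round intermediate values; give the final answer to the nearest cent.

2020-01-01 to 2020-06-24: 176 days at 1.9% → €106000 × 1.9% × 176/366 = €968.4809
2020-06-25 to 2020-11-10: 139 days at 3.6% → €106000 × 3.6% × 139/366 = €1449.2459
2020-11-11 to 2020-12-31: 51 days at 3.5% → €106000 × 3.5% × 51/366 = €516.9672
Total = €2934.6940

€2934.69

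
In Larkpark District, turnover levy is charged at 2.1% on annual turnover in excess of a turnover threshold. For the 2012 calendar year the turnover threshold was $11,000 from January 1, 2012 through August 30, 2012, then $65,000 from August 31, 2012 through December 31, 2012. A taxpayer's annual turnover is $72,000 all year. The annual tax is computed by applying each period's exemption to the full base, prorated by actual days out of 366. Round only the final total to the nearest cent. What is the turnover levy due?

$899.90

January 1 – August 30, 2012: 243 days, exemption $11,000 → ($72,000 − $11,000) × 2.1% × 243/366 = $850.5000
August 31 – December 31, 2012: 123 days, exemption $65,000 → ($72,000 − $65,000) × 2.1% × 123/366 = $49.4016
Total = $899.9016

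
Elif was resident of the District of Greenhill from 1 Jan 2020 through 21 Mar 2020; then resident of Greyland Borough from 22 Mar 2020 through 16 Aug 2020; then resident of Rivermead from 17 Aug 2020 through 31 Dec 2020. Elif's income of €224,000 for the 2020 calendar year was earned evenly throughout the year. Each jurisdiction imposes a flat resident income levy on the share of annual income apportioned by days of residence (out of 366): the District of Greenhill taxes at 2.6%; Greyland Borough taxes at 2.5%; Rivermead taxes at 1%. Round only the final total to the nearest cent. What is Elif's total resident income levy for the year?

€4,391.87

The District of Greenhill, 1 Jan – 21 Mar 2020: 81 days → €224,000 × 2.6% × 81/366 = €1,288.9180
Greyland Borough, 22 Mar – 16 Aug 2020: 148 days → €224,000 × 2.5% × 148/366 = €2,264.4809
Rivermead, 17 Aug – 31 Dec 2020: 137 days → €224,000 × 1% × 137/366 = €838.4699
Total = €4,391.8689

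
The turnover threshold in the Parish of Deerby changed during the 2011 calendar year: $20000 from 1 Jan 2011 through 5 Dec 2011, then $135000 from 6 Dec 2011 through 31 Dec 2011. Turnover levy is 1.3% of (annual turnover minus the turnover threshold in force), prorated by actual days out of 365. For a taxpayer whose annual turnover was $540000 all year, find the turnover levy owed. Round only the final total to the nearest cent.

$6653.51

1 Jan – 5 Dec 2011: 339 days, exemption $20000 → ($540000 − $20000) × 1.3% × 339/365 = $6278.4658
6 Dec – 31 Dec 2011: 26 days, exemption $135000 → ($540000 − $135000) × 1.3% × 26/365 = $375.0411
Total = $6653.5068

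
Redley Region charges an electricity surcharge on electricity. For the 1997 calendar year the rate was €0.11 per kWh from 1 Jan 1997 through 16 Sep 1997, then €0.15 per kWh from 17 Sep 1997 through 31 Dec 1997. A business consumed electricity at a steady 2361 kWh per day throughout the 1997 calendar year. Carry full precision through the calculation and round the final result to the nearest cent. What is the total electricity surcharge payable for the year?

€104804.79

1 Jan – 16 Sep 1997: 259 days × 2361 kWh/day = 611,499 kWh at €0.11/kWh → €67264.89
17 Sep – 31 Dec 1997: 106 days × 2361 kWh/day = 250,266 kWh at €0.15/kWh → €37539.90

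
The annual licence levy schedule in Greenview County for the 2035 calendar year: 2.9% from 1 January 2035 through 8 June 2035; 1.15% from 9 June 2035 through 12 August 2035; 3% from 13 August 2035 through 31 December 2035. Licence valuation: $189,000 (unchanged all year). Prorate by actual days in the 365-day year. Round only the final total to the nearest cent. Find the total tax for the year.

$4,965.00

1 January – 8 June 2035: 159 days at 2.9% → $189,000 × 2.9% × 159/365 = $2,387.6137
9 June – 12 August 2035: 65 days at 1.15% → $189,000 × 1.15% × 65/365 = $387.0616
13 August – 31 December 2035: 141 days at 3% → $189,000 × 3% × 141/365 = $2,190.3288
Total = $4,965.0041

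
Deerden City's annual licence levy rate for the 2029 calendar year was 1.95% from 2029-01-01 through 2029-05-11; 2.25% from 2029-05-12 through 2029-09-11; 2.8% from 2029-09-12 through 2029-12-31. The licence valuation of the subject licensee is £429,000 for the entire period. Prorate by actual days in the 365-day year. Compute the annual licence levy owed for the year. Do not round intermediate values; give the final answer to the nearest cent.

2029-01-01 to 2029-05-11: 131 days at 1.95% → £429,000 × 1.95% × 131/365 = £3,002.4123
2029-05-12 to 2029-09-11: 123 days at 2.25% → £429,000 × 2.25% × 123/365 = £3,252.7603
2029-09-12 to 2029-12-31: 111 days at 2.8% → £429,000 × 2.8% × 111/365 = £3,652.9644
Total = £9,908.1370

£9,908.14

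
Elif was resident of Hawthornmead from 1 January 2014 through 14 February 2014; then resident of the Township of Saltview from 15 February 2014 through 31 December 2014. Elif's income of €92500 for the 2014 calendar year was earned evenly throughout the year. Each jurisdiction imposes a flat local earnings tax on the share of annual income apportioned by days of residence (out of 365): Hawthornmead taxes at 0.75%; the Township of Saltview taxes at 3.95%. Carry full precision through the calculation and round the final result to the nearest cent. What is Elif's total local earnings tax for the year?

Hawthornmead, 1 January – 14 February 2014: 45 days → €92500 × 0.75% × 45/365 = €85.5308
The Township of Saltview, 15 February – 31 December 2014: 320 days → €92500 × 3.95% × 320/365 = €3203.2877
Total = €3288.8185

€3288.82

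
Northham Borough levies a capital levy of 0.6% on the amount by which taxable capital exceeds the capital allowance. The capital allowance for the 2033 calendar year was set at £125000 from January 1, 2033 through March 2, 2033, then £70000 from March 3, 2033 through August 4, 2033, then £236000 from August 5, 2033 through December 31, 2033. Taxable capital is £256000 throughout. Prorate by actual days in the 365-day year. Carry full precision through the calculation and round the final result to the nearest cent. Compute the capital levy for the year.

January 1 – March 2, 2033: 61 days, exemption £125000 → (£256000 − £125000) × 0.6% × 61/365 = £131.3589
March 3 – August 4, 2033: 155 days, exemption £70000 → (£256000 − £70000) × 0.6% × 155/365 = £473.9178
August 5 – December 31, 2033: 149 days, exemption £236000 → (£256000 − £236000) × 0.6% × 149/365 = £48.9863
Total = £654.2630

£654.26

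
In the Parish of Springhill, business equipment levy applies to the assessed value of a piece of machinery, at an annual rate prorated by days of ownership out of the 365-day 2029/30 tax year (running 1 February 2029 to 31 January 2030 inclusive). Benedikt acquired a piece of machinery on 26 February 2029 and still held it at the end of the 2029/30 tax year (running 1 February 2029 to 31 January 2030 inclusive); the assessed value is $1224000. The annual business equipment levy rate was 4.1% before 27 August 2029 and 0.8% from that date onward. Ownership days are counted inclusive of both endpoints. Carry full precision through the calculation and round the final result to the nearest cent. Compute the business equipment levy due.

26 February – 26 August 2029: 182 days at 4.1% → $1224000 × 4.1% × 182/365 = $25023.2548
27 August 2029 – 31 January 2030: 158 days at 0.8% → $1224000 × 0.8% × 158/365 = $4238.7288
Total = $29261.9836

$29261.98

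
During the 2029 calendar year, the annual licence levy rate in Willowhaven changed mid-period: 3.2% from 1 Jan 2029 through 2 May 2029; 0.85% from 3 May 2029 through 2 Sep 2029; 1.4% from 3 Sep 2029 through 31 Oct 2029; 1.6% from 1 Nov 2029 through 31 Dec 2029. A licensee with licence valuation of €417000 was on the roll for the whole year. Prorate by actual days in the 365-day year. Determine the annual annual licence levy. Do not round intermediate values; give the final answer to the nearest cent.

€7713.36

1 Jan – 2 May 2029: 122 days at 3.2% → €417000 × 3.2% × 122/365 = €4460.1863
3 May – 2 Sep 2029: 123 days at 0.85% → €417000 × 0.85% × 123/365 = €1194.4479
3 Sep – 31 Oct 2029: 59 days at 1.4% → €417000 × 1.4% × 59/365 = €943.6767
1 Nov – 31 Dec 2029: 61 days at 1.6% → €417000 × 1.6% × 61/365 = €1115.0466
Total = €7713.3575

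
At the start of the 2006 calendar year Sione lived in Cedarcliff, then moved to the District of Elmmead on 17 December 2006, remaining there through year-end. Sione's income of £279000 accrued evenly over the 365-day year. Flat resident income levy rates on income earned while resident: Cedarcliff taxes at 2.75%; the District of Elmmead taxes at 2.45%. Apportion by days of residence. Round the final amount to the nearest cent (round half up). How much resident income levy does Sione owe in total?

Cedarcliff, 1 January – 16 December 2006: 350 days → £279000 × 2.75% × 350/365 = £7357.1918
The District of Elmmead, 17 December – 31 December 2006: 15 days → £279000 × 2.45% × 15/365 = £280.9110
Total = £7638.1027

£7638.10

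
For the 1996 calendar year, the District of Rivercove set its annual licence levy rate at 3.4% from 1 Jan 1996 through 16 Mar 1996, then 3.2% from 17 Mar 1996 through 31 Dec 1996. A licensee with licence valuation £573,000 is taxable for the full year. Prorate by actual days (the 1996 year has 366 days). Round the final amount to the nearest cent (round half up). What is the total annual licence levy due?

£18,573.97

1 Jan – 16 Mar 1996: 76 days at 3.4% → £573,000 × 3.4% × 76/366 = £4,045.4426
17 Mar – 31 Dec 1996: 290 days at 3.2% → £573,000 × 3.2% × 290/366 = £14,528.5246
Total = £18,573.9672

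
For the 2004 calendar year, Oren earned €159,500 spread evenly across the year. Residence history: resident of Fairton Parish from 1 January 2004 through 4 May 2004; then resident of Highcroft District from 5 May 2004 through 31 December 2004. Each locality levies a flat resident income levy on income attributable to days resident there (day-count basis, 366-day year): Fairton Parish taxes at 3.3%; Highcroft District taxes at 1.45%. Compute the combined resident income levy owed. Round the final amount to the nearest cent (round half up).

€3,320.52

Fairton Parish, 1 January – 4 May 2004: 125 days → €159,500 × 3.3% × 125/366 = €1,797.6434
Highcroft District, 5 May – 31 December 2004: 241 days → €159,500 × 1.45% × 241/366 = €1,522.8764
Total = €3,320.5198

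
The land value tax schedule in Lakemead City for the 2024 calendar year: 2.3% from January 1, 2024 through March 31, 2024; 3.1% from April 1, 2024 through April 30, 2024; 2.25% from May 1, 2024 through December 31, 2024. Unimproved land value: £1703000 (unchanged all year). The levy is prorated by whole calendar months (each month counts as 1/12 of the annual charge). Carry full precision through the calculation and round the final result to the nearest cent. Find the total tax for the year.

January 1 – March 31, 2024: 3 months at 2.3% → £1703000 × 2.3% × 3/12 = £9792.2500
April 1 – April 30, 2024: 1 month at 3.1% → £1703000 × 3.1% × 1/12 = £4399.4167
May 1 – December 31, 2024: 8 months at 2.25% → £1703000 × 2.25% × 8/12 = £25545.0000
Total = £39736.6667

£39736.67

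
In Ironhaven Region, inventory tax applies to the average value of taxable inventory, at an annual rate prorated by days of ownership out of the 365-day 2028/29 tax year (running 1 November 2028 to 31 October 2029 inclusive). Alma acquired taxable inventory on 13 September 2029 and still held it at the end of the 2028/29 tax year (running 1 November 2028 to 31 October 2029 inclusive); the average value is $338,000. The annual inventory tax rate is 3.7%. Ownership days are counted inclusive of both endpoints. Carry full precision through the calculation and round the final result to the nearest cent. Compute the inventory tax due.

$1,678.89

Days held (13 September – 31 October 2029): 49 out of 365
Tax = $338,000 × 3.7% × 49/365 = $1,678.8877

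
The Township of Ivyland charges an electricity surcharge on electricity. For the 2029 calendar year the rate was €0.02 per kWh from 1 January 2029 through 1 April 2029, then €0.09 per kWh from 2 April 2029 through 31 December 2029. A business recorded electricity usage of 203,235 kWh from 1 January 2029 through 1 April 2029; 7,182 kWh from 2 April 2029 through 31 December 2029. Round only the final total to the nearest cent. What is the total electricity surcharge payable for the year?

1 January – 1 April 2029: 203,235 kWh at €0.02/kWh → €4064.70
2 April – 31 December 2029: 7,182 kWh at €0.09/kWh → €646.38

€4711.08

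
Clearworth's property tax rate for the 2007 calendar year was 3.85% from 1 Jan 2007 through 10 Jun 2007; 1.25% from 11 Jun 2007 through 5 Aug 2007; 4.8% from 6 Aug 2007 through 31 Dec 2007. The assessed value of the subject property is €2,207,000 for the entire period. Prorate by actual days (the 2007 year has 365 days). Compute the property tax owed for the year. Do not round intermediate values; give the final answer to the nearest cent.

€84,667.17

1 Jan – 10 Jun 2007: 161 days at 3.85% → €2,207,000 × 3.85% × 161/365 = €37,479.6973
11 Jun – 5 Aug 2007: 56 days at 1.25% → €2,207,000 × 1.25% × 56/365 = €4,232.6027
6 Aug – 31 Dec 2007: 148 days at 4.8% → €2,207,000 × 4.8% × 148/365 = €42,954.8712
Total = €84,667.1712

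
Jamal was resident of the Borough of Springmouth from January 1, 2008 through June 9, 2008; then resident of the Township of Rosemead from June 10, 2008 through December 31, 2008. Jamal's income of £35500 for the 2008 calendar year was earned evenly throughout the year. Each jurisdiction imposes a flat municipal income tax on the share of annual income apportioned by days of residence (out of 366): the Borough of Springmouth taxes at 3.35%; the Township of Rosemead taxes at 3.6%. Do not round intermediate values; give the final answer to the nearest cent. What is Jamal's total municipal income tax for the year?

The Borough of Springmouth, January 1 – June 9, 2008: 161 days → £35500 × 3.35% × 161/366 = £523.1400
The Township of Rosemead, June 10 – December 31, 2008: 205 days → £35500 × 3.6% × 205/366 = £715.8197
Total = £1238.9597

£1238.96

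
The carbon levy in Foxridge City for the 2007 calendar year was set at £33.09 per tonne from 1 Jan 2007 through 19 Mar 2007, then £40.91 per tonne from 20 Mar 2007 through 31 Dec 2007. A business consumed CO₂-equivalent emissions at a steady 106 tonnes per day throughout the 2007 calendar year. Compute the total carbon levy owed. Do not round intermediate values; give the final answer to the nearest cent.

1 Jan – 19 Mar 2007: 78 days × 106 tonnes/day = 8,268 tonnes at £33.09/tonne → £273,588.12
20 Mar – 31 Dec 2007: 287 days × 106 tonnes/day = 30,422 tonnes at £40.91/tonne → £1,244,564.02

£1,518,152.14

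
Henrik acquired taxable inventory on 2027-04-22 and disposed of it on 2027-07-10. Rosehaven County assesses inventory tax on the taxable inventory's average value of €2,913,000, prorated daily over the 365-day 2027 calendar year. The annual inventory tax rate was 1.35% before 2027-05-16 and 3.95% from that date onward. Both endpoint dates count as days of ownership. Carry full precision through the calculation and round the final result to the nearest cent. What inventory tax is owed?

€20,239.36

2027-04-22 to 2027-05-15: 24 days at 1.35% → €2,913,000 × 1.35% × 24/365 = €2,585.7863
2027-05-16 to 2027-07-10: 56 days at 3.95% → €2,913,000 × 3.95% × 56/365 = €17,653.5781
Total = €20,239.3644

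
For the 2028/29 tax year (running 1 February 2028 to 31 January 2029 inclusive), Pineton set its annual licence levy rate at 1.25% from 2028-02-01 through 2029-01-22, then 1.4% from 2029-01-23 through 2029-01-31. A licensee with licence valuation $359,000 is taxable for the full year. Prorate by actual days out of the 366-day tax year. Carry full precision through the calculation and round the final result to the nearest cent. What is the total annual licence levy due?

$4,500.74

2028-02-01 to 2029-01-22: 357 days at 1.25% → $359,000 × 1.25% × 357/366 = $4,377.1516
2029-01-23 to 2029-01-31: 9 days at 1.4% → $359,000 × 1.4% × 9/366 = $123.5902
Total = $4,500.7418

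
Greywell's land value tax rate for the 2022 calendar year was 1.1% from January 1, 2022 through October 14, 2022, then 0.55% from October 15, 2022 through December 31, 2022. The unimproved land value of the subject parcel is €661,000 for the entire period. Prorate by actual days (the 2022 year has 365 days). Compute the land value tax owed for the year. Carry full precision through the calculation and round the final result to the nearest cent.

€6,494.10

January 1 – October 14, 2022: 287 days at 1.1% → €661,000 × 1.1% × 287/365 = €5,717.1973
October 15 – December 31, 2022: 78 days at 0.55% → €661,000 × 0.55% × 78/365 = €776.9014
Total = €6,494.0986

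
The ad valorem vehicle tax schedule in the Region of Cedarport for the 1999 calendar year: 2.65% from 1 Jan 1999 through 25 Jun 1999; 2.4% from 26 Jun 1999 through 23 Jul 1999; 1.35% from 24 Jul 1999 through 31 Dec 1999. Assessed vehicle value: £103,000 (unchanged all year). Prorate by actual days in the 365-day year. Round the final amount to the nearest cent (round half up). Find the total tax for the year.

1 Jan – 25 Jun 1999: 176 days at 2.65% → £103,000 × 2.65% × 176/365 = £1,316.1425
26 Jun – 23 Jul 1999: 28 days at 2.4% → £103,000 × 2.4% × 28/365 = £189.6329
24 Jul – 31 Dec 1999: 161 days at 1.35% → £103,000 × 1.35% × 161/365 = £613.3438
Total = £2,119.1192

£2,119.12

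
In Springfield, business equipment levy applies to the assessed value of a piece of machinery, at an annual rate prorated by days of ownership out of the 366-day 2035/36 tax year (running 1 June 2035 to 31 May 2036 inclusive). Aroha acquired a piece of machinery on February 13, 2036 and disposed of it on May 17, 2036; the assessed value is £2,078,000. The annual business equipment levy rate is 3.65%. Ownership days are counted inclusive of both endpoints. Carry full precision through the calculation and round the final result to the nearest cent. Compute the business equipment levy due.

£19,687.06

Days held (February 13 – May 17, 2036): 95 out of 366
Tax = £2,078,000 × 3.65% × 95/366 = £19,687.0628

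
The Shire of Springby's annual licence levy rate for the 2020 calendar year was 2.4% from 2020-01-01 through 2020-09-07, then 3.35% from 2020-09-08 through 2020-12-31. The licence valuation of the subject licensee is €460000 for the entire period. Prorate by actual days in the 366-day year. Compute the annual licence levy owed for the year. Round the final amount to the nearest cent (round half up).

2020-01-01 to 2020-09-07: 251 days at 2.4% → €460000 × 2.4% × 251/366 = €7571.1475
2020-09-08 to 2020-12-31: 115 days at 3.35% → €460000 × 3.35% × 115/366 = €4841.9399
Total = €12413.0874

€12413.09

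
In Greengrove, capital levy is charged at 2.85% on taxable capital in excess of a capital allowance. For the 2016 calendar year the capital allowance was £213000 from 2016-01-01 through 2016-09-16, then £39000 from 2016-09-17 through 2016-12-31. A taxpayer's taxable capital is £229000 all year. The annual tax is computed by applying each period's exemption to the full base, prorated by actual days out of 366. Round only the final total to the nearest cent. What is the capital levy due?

£1892.21

2016-01-01 to 2016-09-16: 260 days, exemption £213000 → (£229000 − £213000) × 2.85% × 260/366 = £323.9344
2016-09-17 to 2016-12-31: 106 days, exemption £39000 → (£229000 − £39000) × 2.85% × 106/366 = £1568.2787
Total = £1892.2131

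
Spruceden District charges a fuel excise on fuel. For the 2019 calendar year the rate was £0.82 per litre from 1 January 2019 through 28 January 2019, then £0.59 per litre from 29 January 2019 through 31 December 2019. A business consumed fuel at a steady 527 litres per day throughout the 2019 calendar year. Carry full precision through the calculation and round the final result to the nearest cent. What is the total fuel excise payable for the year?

1 January – 28 January 2019: 28 days × 527 litres/day = 14,756 litres at £0.82/litre → £12099.92
29 January – 31 December 2019: 337 days × 527 litres/day = 177,599 litres at £0.59/litre → £104783.41

£116883.33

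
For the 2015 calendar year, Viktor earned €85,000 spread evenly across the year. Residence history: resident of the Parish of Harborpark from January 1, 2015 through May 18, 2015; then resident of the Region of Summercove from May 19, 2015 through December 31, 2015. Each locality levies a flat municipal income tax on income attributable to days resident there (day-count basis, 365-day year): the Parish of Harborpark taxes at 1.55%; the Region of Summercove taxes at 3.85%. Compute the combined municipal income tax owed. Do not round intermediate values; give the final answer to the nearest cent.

€2,533.35

The Parish of Harborpark, January 1 – May 18, 2015: 138 days → €85,000 × 1.55% × 138/365 = €498.1233
The Region of Summercove, May 19 – December 31, 2015: 227 days → €85,000 × 3.85% × 227/365 = €2,035.2260
Total = €2,533.3493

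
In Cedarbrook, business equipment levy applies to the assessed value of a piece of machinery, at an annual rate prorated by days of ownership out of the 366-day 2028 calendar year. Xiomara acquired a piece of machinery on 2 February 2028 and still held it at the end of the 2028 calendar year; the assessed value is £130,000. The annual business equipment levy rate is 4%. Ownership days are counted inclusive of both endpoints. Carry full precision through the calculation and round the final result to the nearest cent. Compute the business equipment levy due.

Days held (2 February – 31 December 2028): 334 out of 366
Tax = £130,000 × 4% × 334/366 = £4,745.3552

£4,745.36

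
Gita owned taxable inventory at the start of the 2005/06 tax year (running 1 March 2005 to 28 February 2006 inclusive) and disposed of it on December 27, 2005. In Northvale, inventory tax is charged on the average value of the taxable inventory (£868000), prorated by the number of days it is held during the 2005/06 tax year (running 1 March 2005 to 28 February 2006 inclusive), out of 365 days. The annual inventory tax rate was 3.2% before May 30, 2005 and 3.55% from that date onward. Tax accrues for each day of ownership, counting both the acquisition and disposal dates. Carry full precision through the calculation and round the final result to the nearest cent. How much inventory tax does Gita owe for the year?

£24746.32

March 1 – May 29, 2005: 90 days at 3.2% → £868000 × 3.2% × 90/365 = £6848.8767
May 30 – December 27, 2005: 212 days at 3.55% → £868000 × 3.55% × 212/365 = £17897.4466
Total = £24746.3233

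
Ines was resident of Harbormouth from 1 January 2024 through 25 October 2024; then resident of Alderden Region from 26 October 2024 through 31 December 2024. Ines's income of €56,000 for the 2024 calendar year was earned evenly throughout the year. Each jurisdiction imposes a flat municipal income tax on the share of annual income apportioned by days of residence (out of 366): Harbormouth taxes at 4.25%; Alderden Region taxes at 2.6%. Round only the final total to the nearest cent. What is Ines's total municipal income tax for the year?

€2,210.85

Harbormouth, 1 January – 25 October 2024: 299 days → €56,000 × 4.25% × 299/366 = €1,944.3169
Alderden Region, 26 October – 31 December 2024: 67 days → €56,000 × 2.6% × 67/366 = €266.5355
Total = €2,210.8525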